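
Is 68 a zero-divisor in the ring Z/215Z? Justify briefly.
NO

gcd(68, 215) = 1, so 68 is a unit in Z/215Z (it has a multiplicative inverse). A unit cannot be a zero-divisor: if 68·b ≡ 0 then multiplying both sides by 68^(−1) gives b ≡ 0. So 68 is not a zero-divisor.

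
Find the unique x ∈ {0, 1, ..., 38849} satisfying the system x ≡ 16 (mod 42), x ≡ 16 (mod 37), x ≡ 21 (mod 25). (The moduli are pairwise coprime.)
The moduli 42, 37, 25 are pairwise coprime, so by the CRT there is a unique solution mod 42·37·25 = 38850.
Solve by successive substitution. Start with x ≡ 16 (mod 42).
  Combine with x ≡ 16 (mod 37): write x = 16 + 42·t and require 16 + 42·t ≡ 16 (mod 37), i.e. 42·t ≡ 16 − 16 ≡ 0 (mod 37). Since 42^(−1) ≡ 15 (mod 37) (42 ≡ 5 (mod 37)), t ≡ 15·0 ≡ 0 (mod 37). So x ≡ 16 + 42·0 = 16 (mod 1554).
  Combine with x ≡ 21 (mod 25): write x = 16 + 1554·t and require 16 + 1554·t ≡ 21 (mod 25), i.e. 1554·t ≡ 21 − 16 ≡ 5 (mod 25). Since 1554^(−1) ≡ 19 (mod 25) (1554 ≡ 4 (mod 25)), t ≡ 19·5 ≡ 20 (mod 25). So x ≡ 16 + 1554·20 = 31096 (mod 38850).
Unique solution in [0, 38850): x = 31096.

Final answer: x ≡ 31096 (mod 38850); the representative in [0, 38850) is 31096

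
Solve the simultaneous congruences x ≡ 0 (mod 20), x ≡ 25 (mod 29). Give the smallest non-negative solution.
x ≡ 460 (mod 580); the representative in [0, 580) is 460

The moduli 20, 29 are pairwise coprime, so by the CRT there is a unique solution mod 20·29 = 580.
Solve by successive substitution. Start with x ≡ 0 (mod 20).
  Combine with x ≡ 25 (mod 29): write x = 20·t and require 20·t ≡ 25 (mod 29). Since 20^(−1) ≡ 16 (mod 29), t ≡ 16·25 ≡ 23 (mod 29). So x ≡ 20·23 = 460 (mod 580).
Unique solution in [0, 580): x = 460.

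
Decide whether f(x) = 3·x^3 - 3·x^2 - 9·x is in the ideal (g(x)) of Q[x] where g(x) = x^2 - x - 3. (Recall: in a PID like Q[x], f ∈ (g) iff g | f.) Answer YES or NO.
In Q[x] the ideal (g) consists of all multiples of g, so f ∈ (g) iff g | f, i.e. iff the remainder of f on division by g is 0. Divide f by g (g is monic, so eliminate the leading term of the running remainder at each step):
  leading term 3·x^3: subtract (3·x)·g(x) = 3·x^3 - 3·x^2 - 9·x, leaving 0
The remainder is 0, so f(x) = g(x) · h(x) with h(x) = 3·x. Hence g | f, i.e. f ∈ (g).

Final answer: YES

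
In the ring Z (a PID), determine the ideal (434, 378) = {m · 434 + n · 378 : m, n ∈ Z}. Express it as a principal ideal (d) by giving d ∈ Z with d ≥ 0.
In the PID Z, (a, b) is generated by gcd(a, b). Compute gcd(434, 378) with the extended Euclidean algorithm, tracking rows (r, s, t) with s·434 + t·378 = r:
  row A: (434, 1, 0)   [1·434 + 0·378 = 434]
  row B: (378, 0, 1)   [0·434 + 1·378 = 378]
  434 = 1·378 + 56   → row C = row A − 1·row B = (56, 1, −1)   [check: 1·434 − 1·378 = 56]
  378 = 6·56 + 42   → row D = row B − 6·row C = (42, −6, 7)   [check: −6·434 + 7·378 = 42]
  56 = 1·42 + 14   → row E = row C − 1·row D = (14, 7, −8)   [check: 7·434 − 8·378 = 14]
  42 = 3·14 + 0   → remainder 0, stop. gcd = 14 (last nonzero row E).
So gcd(434, 378) = 14, with Bézout identity 7·434 − 8·378 = 14. Containment (⊇): the Bézout identity exhibits 14 as an element of (434, 378), giving (14) ⊆ (434, 378). Containment (⊆): since 14 | 434 and 14 | 378 (434 = 14·31, 378 = 14·27), every Z-linear combination of 434 and 378 is divisible by 14, so (434, 378) ⊆ (14). Therefore (434, 378) = (14), d = 14.

Final answer: (434, 378) = (14); d = 14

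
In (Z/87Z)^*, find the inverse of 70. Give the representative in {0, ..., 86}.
Apply the extended Euclidean algorithm to (87, 70), tracking rows (r, s, t) with s·87 + t·70 = r. Each division r_prev = q·r_cur + r_new produces the new row as (previous row) − q·(current row):
  row A: (87, 1, 0)   [1·87 + 0·70 = 87]
  row B: (70, 0, 1)   [0·87 + 1·70 = 70]
  87 = 1·70 + 17   → row C = row A − 1·row B = (17, 1, −1)   [check: 1·87 − 1·70 = 17]
  70 = 4·17 + 2   → row D = row B − 4·row C = (2, −4, 5)   [check: −4·87 + 5·70 = 2]
  17 = 8·2 + 1   → row E = row C − 8·row D = (1, 33, −41)   [check: 33·87 − 41·70 = 1]
  2 = 2·1 + 0   → remainder 0, stop. gcd = 1 (last nonzero row E).
The gcd is 1, so 70 is invertible mod 87. The last nonzero row gives 33·87 − 41·70 = 1, so t = −41. So 70^(−1) ≡ −41 ≡ 46 (mod 87). Verify: 70 · 46 = 3220 ≡ 1 (mod 87). ✓

Final answer: 70^(−1) ≡ 46 (mod 87)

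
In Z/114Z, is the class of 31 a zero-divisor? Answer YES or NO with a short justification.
NO

gcd(31, 114) = 1, so 31 is a unit in Z/114Z (it has a multiplicative inverse). A unit cannot be a zero-divisor: if 31·b ≡ 0 then multiplying both sides by 31^(−1) gives b ≡ 0. So 31 is not a zero-divisor.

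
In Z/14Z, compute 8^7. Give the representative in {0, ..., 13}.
8

Use repeated squaring. Binary(7) = 111. Walk through the bits of the exponent 7 left-to-right: at each bit after the leading one, square the running value, then multiply by 8 if the bit is 1 (always reducing mod 14):
  bit 1 = 1 (leading): start with 8.
  bit 2 = 1: square 8^2 = 64 ≡ 8; bit is 1, so multiply 8·8 = 64 ≡ 8 (mod 14).
  bit 3 = 1: square 8^2 = 64 ≡ 8; bit is 1, so multiply 8·8 = 64 ≡ 8 (mod 14).
Final value: 8^7 ≡ 8 (mod 14).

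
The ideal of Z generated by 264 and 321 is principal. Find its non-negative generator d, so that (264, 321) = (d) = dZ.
(264, 321) = (3); d = 3

In the PID Z, (a, b) is generated by gcd(a, b). Compute gcd(321, 264) with the extended Euclidean algorithm, tracking rows (r, s, t) with s·321 + t·264 = r:
  row A: (321, 1, 0)   [1·321 + 0·264 = 321]
  row B: (264, 0, 1)   [0·321 + 1·264 = 264]
  321 = 1·264 + 57   → row C = row A − 1·row B = (57, 1, −1)   [check: 1·321 − 1·264 = 57]
  264 = 4·57 + 36   → row D = row B − 4·row C = (36, −4, 5)   [check: −4·321 + 5·264 = 36]
  57 = 1·36 + 21   → row E = row C − 1·row D = (21, 5, −6)   [check: 5·321 − 6·264 = 21]
  36 = 1·21 + 15   → row F = row D − 1·row E = (15, −9, 11)   [check: −9·321 + 11·264 = 15]
  21 = 1·15 + 6   → row G = row E − 1·row F = (6, 14, −17)   [check: 14·321 − 17·264 = 6]
  15 = 2·6 + 3   → row H = row F − 2·row G = (3, −37, 45)   [check: −37·321 + 45·264 = 3]
  6 = 2·3 + 0   → remainder 0, stop. gcd = 3 (last nonzero row H).
So gcd(264, 321) = 3, with Bézout identity −37·321 + 45·264 = 3. Containment (⊇): the Bézout identity exhibits 3 as an element of (264, 321), giving (3) ⊆ (264, 321). Containment (⊆): since 3 | 264 and 3 | 321 (264 = 3·88, 321 = 3·107), every Z-linear combination of 264 and 321 is divisible by 3, so (264, 321) ⊆ (3). Therefore (264, 321) = (3), d = 3.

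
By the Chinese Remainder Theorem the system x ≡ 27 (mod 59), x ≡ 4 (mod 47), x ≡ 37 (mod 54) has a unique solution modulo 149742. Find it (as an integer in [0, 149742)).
The moduli 59, 47, 54 are pairwise coprime, so by the CRT there is a unique solution mod 59·47·54 = 149742.
Solve by successive substitution. Start with x ≡ 27 (mod 59).
  Combine with x ≡ 4 (mod 47): write x = 27 + 59·t and require 27 + 59·t ≡ 4 (mod 47), i.e. 59·t ≡ 4 − 27 ≡ 24 (mod 47). Since 59^(−1) ≡ 4 (mod 47) (59 ≡ 12 (mod 47)), t ≡ 4·24 ≡ 2 (mod 47). So x ≡ 27 + 59·2 = 145 (mod 2773).
  Combine with x ≡ 37 (mod 54): write x = 145 + 2773·t and require 145 + 2773·t ≡ 37 (mod 54), i.e. 2773·t ≡ 37 − 145 ≡ 0 (mod 54). Since 2773^(−1) ≡ 37 (mod 54) (2773 ≡ 19 (mod 54)), t ≡ 37·0 ≡ 0 (mod 54). So x ≡ 145 + 2773·0 = 145 (mod 149742).
Unique solution in [0, 149742): x = 145.

Final answer: x ≡ 145 (mod 149742); the representative in [0, 149742) is 145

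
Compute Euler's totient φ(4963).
φ is multiplicative, with φ(p^e) = p^e − p^(e−1). Factorise 4963 = 7 · 709. Then
  φ(4963) = (7 − 1) · (709 − 1) = 6 · 708 = 4248.

Final answer: φ(4963) = 4248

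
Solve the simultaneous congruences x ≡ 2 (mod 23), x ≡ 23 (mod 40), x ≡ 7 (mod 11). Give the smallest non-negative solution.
The moduli 23, 40, 11 are pairwise coprime, so by the CRT there is a unique solution mod 23·40·11 = 10120.
Solve by successive substitution. Start with x ≡ 2 (mod 23).
  Combine with x ≡ 23 (mod 40): write x = 2 + 23·t and require 2 + 23·t ≡ 23 (mod 40), i.e. 23·t ≡ 23 − 2 ≡ 21 (mod 40). Since 23^(−1) ≡ 7 (mod 40), t ≡ 7·21 ≡ 27 (mod 40). So x ≡ 2 + 23·27 = 623 (mod 920).
  Combine with x ≡ 7 (mod 11): write x = 623 + 920·t and require 623 + 920·t ≡ 7 (mod 11), i.e. 920·t ≡ 7 − 623 ≡ 0 (mod 11). Since 920^(−1) ≡ 8 (mod 11) (920 ≡ 7 (mod 11)), t ≡ 8·0 ≡ 0 (mod 11). So x ≡ 623 + 920·0 = 623 (mod 10120).
Unique solution in [0, 10120): x = 623.

Final answer: x ≡ 623 (mod 10120); the representative in [0, 10120) is 623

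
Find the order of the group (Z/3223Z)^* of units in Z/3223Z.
(Z/3223Z)^* consists of the classes a with gcd(a, 3223) = 1, so its order is φ(3223). φ is multiplicative, with φ(p^e) = p^e − p^(e−1). Factorise 3223 = 11 · 293. Then
  φ(3223) = (11 − 1) · (293 − 1) = 10 · 292 = 2920.
Thus |(Z/3223Z)^*| = 2920.

Final answer: |(Z/3223Z)^*| = 2920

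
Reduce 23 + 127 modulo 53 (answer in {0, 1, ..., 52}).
44

Reduce the summands first: 127 ≡ 21 (mod 53), so 23 + 127 ≡ 23 + 21 (mod 53). 23 + 21 = 44; 44 = 0·53 + 44, so (23 + 127) mod 53 = 44.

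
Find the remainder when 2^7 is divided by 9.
2

Use repeated squaring. Binary(7) = 111. Walk through the bits of the exponent 7 left-to-right: at each bit after the leading one, square the running value, then multiply by 2 if the bit is 1 (always reducing mod 9):
  bit 1 = 1 (leading): start with 2.
  bit 2 = 1: square 2^2 = 4; bit is 1, so multiply 4·2 = 8 (mod 9).
  bit 3 = 1: square 8^2 = 64 ≡ 1; bit is 1, so multiply 1·2 = 2 (mod 9).
Final value: 2^7 ≡ 2 (mod 9).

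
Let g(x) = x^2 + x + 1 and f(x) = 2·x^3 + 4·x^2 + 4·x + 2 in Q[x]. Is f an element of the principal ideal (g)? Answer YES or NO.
YES

In Q[x] the ideal (g) consists of all multiples of g, so f ∈ (g) iff g | f, i.e. iff the remainder of f on division by g is 0. Divide f by g (g is monic, so eliminate the leading term of the running remainder at each step):
  leading term 2·x^3: subtract (2·x)·g(x) = 2·x^3 + 2·x^2 + 2·x, leaving 2·x^2 + 2·x + 2
  leading term 2·x^2: subtract (2)·g(x) = 2·x^2 + 2·x + 2, leaving 0
The remainder is 0, so f(x) = g(x) · h(x) with h(x) = 2·x + 2. Hence g | f, i.e. f ∈ (g).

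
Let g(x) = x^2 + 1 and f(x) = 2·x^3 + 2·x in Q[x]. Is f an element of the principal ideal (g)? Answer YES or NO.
In Q[x] the ideal (g) consists of all multiples of g, so f ∈ (g) iff g | f, i.e. iff the remainder of f on division by g is 0. Divide f by g (g is monic, so eliminate the leading term of the running remainder at each step):
  leading term 2·x^3: subtract (2·x)·g(x) = 2·x^3 + 2·x, leaving 0
The remainder is 0, so f(x) = g(x) · h(x) with h(x) = 2·x. Hence g | f, i.e. f ∈ (g).

Final answer: YES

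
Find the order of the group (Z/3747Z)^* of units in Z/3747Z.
|(Z/3747Z)^*| = 2496

(Z/3747Z)^* consists of the classes a with gcd(a, 3747) = 1, so its order is φ(3747). φ is multiplicative, with φ(p^e) = p^e − p^(e−1). Factorise 3747 = 3 · 1249. Then
  φ(3747) = (3 − 1) · (1249 − 1) = 2 · 1248 = 2496.
Thus |(Z/3747Z)^*| = 2496.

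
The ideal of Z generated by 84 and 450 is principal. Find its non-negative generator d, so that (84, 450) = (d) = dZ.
(84, 450) = (6); d = 6

In the PID Z, (a, b) is generated by gcd(a, b). Compute gcd(450, 84) with the extended Euclidean algorithm, tracking rows (r, s, t) with s·450 + t·84 = r:
  row A: (450, 1, 0)   [1·450 + 0·84 = 450]
  row B: (84, 0, 1)   [0·450 + 1·84 = 84]
  450 = 5·84 + 30   → row C = row A − 5·row B = (30, 1, −5)   [check: 1·450 − 5·84 = 30]
  84 = 2·30 + 24   → row D = row B − 2·row C = (24, −2, 11)   [check: −2·450 + 11·84 = 24]
  30 = 1·24 + 6   → row E = row C − 1·row D = (6, 3, −16)   [check: 3·450 − 16·84 = 6]
  24 = 4·6 + 0   → remainder 0, stop. gcd = 6 (last nonzero row E).
So gcd(84, 450) = 6, with Bézout identity 3·450 − 16·84 = 6. Containment (⊇): the Bézout identity exhibits 6 as an element of (84, 450), giving (6) ⊆ (84, 450). Containment (⊆): since 6 | 84 and 6 | 450 (84 = 6·14, 450 = 6·75), every Z-linear combination of 84 and 450 is divisible by 6, so (84, 450) ⊆ (6). Therefore (84, 450) = (6), d = 6.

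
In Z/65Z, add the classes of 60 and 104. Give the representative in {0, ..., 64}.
34

Reduce the summands first: 104 ≡ 39 (mod 65), so 60 + 104 ≡ 60 + 39 (mod 65). 60 + 39 = 99; 99 = 1·65 + 34, so (60 + 104) mod 65 = 34.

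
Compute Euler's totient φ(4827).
φ(4827) = 3216

φ is multiplicative, with φ(p^e) = p^e − p^(e−1). Factorise 4827 = 3 · 1609. Then
  φ(4827) = (3 − 1) · (1609 − 1) = 2 · 1608 = 3216.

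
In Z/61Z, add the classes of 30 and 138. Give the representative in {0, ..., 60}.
46

Reduce the summands first: 138 ≡ 16 (mod 61), so 30 + 138 ≡ 30 + 16 (mod 61). 30 + 16 = 46; 46 = 0·61 + 46, so (30 + 138) mod 61 = 46.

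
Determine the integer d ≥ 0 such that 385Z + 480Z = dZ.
In the PID Z, (a, b) is generated by gcd(a, b). Compute gcd(480, 385) with the extended Euclidean algorithm, tracking rows (r, s, t) with s·480 + t·385 = r:
  row A: (480, 1, 0)   [1·480 + 0·385 = 480]
  row B: (385, 0, 1)   [0·480 + 1·385 = 385]
  480 = 1·385 + 95   → row C = row A − 1·row B = (95, 1, −1)   [check: 1·480 − 1·385 = 95]
  385 = 4·95 + 5   → row D = row B − 4·row C = (5, −4, 5)   [check: −4·480 + 5·385 = 5]
  95 = 19·5 + 0   → remainder 0, stop. gcd = 5 (last nonzero row D).
So gcd(385, 480) = 5, with Bézout identity −4·480 + 5·385 = 5. Containment (⊇): the Bézout identity exhibits 5 as an element of (385, 480), giving (5) ⊆ (385, 480). Containment (⊆): since 5 | 385 and 5 | 480 (385 = 5·77, 480 = 5·96), every Z-linear combination of 385 and 480 is divisible by 5, so (385, 480) ⊆ (5). Therefore (385, 480) = (5), d = 5.

Final answer: (385, 480) = (5); d = 5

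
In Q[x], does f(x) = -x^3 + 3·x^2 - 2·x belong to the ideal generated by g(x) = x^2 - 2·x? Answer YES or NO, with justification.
In Q[x] the ideal (g) consists of all multiples of g, so f ∈ (g) iff g | f, i.e. iff the remainder of f on division by g is 0. Divide f by g (g is monic, so eliminate the leading term of the running remainder at each step):
  leading term -x^3: subtract (-x)·g(x) = -x^3 + 2·x^2, leaving x^2 - 2·x
  leading term x^2: subtract (1)·g(x) = x^2 - 2·x, leaving 0
The remainder is 0, so f(x) = g(x) · h(x) with h(x) = 1 - x. Hence g | f, i.e. f ∈ (g).

Final answer: YES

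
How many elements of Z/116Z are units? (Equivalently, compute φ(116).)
Z/116Z has φ(116) = 56 units

An element a ∈ Z/116Z is a unit iff gcd(a, 116) = 1, so the number of units is φ(116). φ is multiplicative, with φ(p^e) = p^e − p^(e−1). Factorise 116 = 2^2 · 29. Then
  φ(116) = (2^2 − 2^1) · (29 − 1) = 2 · 28 = 56.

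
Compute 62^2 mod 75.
Use repeated squaring. Binary(2) = 10. Walk through the bits of the exponent 2 left-to-right: at each bit after the leading one, square the running value, then multiply by 62 if the bit is 1 (always reducing mod 75):
  bit 1 = 1 (leading): start with 62.
  bit 2 = 0: square 62^2 = 3844 ≡ 19 (mod 75).
Final value: 62^2 ≡ 19 (mod 75).

Final answer: 19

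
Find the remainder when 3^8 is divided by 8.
1

Use repeated squaring. Binary(8) = 1000. Walk through the bits of the exponent 8 left-to-right: at each bit after the leading one, square the running value, then multiply by 3 if the bit is 1 (always reducing mod 8):
  bit 1 = 1 (leading): start with 3.
  bit 2 = 0: square 3^2 = 9 ≡ 1 (mod 8).
  bit 3 = 0: square 1^2 = 1 (mod 8).
  bit 4 = 0: square 1^2 = 1 (mod 8).
Final value: 3^8 ≡ 1 (mod 8).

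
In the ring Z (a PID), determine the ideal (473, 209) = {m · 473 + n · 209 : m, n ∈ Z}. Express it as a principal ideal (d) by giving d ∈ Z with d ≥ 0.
In the PID Z, (a, b) is generated by gcd(a, b). Compute gcd(473, 209) with the extended Euclidean algorithm, tracking rows (r, s, t) with s·473 + t·209 = r:
  row A: (473, 1, 0)   [1·473 + 0·209 = 473]
  row B: (209, 0, 1)   [0·473 + 1·209 = 209]
  473 = 2·209 + 55   → row C = row A − 2·row B = (55, 1, −2)   [check: 1·473 − 2·209 = 55]
  209 = 3·55 + 44   → row D = row B − 3·row C = (44, −3, 7)   [check: −3·473 + 7·209 = 44]
  55 = 1·44 + 11   → row E = row C − 1·row D = (11, 4, −9)   [check: 4·473 − 9·209 = 11]
  44 = 4·11 + 0   → remainder 0, stop. gcd = 11 (last nonzero row E).
So gcd(473, 209) = 11, with Bézout identity 4·473 − 9·209 = 11. Containment (⊇): the Bézout identity exhibits 11 as an element of (473, 209), giving (11) ⊆ (473, 209). Containment (⊆): since 11 | 473 and 11 | 209 (473 = 11·43, 209 = 11·19), every Z-linear combination of 473 and 209 is divisible by 11, so (473, 209) ⊆ (11). Therefore (473, 209) = (11), d = 11.

Final answer: (473, 209) = (11); d = 11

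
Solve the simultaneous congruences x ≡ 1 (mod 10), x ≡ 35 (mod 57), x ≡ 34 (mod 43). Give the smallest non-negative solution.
The moduli 10, 57, 43 are pairwise coprime, so by the CRT there is a unique solution mod 10·57·43 = 24510.
Solve by successive substitution. Start with x ≡ 1 (mod 10).
  Combine with x ≡ 35 (mod 57): write x = 1 + 10·t and require 1 + 10·t ≡ 35 (mod 57), i.e. 10·t ≡ 35 − 1 ≡ 34 (mod 57). Since 10^(−1) ≡ 40 (mod 57), t ≡ 40·34 ≡ 49 (mod 57). So x ≡ 1 + 10·49 = 491 (mod 570).
  Combine with x ≡ 34 (mod 43): write x = 491 + 570·t and require 491 + 570·t ≡ 34 (mod 43), i.e. 570·t ≡ 34 − 491 ≡ 16 (mod 43). Since 570^(−1) ≡ 4 (mod 43) (570 ≡ 11 (mod 43)), t ≡ 4·16 ≡ 21 (mod 43). So x ≡ 491 + 570·21 = 12461 (mod 24510).
Unique solution in [0, 24510): x = 12461.

Final answer: x ≡ 12461 (mod 24510); the representative in [0, 24510) is 12461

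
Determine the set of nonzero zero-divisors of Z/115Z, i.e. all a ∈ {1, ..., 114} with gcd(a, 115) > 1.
An element a ∈ Z/115Z (with a ≠ 0) is a zero-divisor iff gcd(a, 115) > 1 (because a is a unit precisely when gcd(a, n) = 1, and in Z/nZ every nonzero, non-unit element is a zero-divisor). Scan a = 1, ..., 114 and keep those with gcd(a, 115) > 1:
  gcd(5, 115) = 5, gcd(10, 115) = 5, gcd(15, 115) = 5, gcd(20, 115) = 5, gcd(23, 115) = 23, gcd(25, 115) = 5, gcd(30, 115) = 5, gcd(35, 115) = 5, gcd(40, 115) = 5, gcd(45, 115) = 5, gcd(46, 115) = 23, gcd(50, 115) = 5, gcd(55, 115) = 5, gcd(60, 115) = 5, gcd(65, 115) = 5, gcd(69, 115) = 23, gcd(70, 115) = 5, gcd(75, 115) = 5, gcd(80, 115) = 5, gcd(85, 115) = 5, gcd(90, 115) = 5, gcd(92, 115) = 23, gcd(95, 115) = 5, gcd(100, 115) = 5, gcd(105, 115) = 5, gcd(110, 115) = 5.
All other a ∈ {1, ..., 114} have gcd(a, 115) = 1 and are units. So the nonzero zero-divisors are exactly the 26 values of a appearing in this scan.

Final answer: nonzero zero-divisors of Z/115Z = {5, 10, 15, 20, 23, 25, 30, 35, 40, 45, 46, 50, 55, 60, 65, 69, 70, 75, 80, 85, 90, 92, 95, 100, 105, 110}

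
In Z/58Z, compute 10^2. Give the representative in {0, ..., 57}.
42

Use repeated squaring. Binary(2) = 10. Walk through the bits of the exponent 2 left-to-right: at each bit after the leading one, square the running value, then multiply by 10 if the bit is 1 (always reducing mod 58):
  bit 1 = 1 (leading): start with 10.
  bit 2 = 0: square 10^2 = 100 ≡ 42 (mod 58).
Final value: 10^2 ≡ 42 (mod 58).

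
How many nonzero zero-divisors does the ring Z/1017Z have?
In Z/1017Z each nonzero element is either a unit (gcd with 1017 is 1) or a zero-divisor (gcd > 1). The number of units is φ(1017): factorise 1017 = 3^2 · 113, so φ(1017) = (3^2 − 3^1) · (113 − 1) = 6 · 112 = 672. The nonzero elements number 1017 − 1 = 1016. Hence the nonzero zero-divisors number 1016 − 672 = 344.

Final answer: Z/1017Z has 344 nonzero zero-divisors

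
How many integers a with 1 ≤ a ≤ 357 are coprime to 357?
The number of a ∈ {1, ..., 357} with gcd(a, 357) = 1 is by definition Euler's totient φ(357). φ is multiplicative, with φ(p^e) = p^e − p^(e−1). Factorise 357 = 3 · 7 · 17. Then
  φ(357) = (3 − 1) · (7 − 1) · (17 − 1) = 2 · 6 · 16 = 192.
So there are 192 such integers.

Final answer: 192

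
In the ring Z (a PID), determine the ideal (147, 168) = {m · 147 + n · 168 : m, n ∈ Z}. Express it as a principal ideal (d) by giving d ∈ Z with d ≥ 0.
(147, 168) = (21); d = 21

In the PID Z, (a, b) is generated by gcd(a, b). Compute gcd(168, 147) with the extended Euclidean algorithm, tracking rows (r, s, t) with s·168 + t·147 = r:
  row A: (168, 1, 0)   [1·168 + 0·147 = 168]
  row B: (147, 0, 1)   [0·168 + 1·147 = 147]
  168 = 1·147 + 21   → row C = row A − 1·row B = (21, 1, −1)   [check: 1·168 − 1·147 = 21]
  147 = 7·21 + 0   → remainder 0, stop. gcd = 21 (last nonzero row C).
So gcd(147, 168) = 21, with Bézout identity 1·168 − 1·147 = 21. Containment (⊇): the Bézout identity exhibits 21 as an element of (147, 168), giving (21) ⊆ (147, 168). Containment (⊆): since 21 | 147 and 21 | 168 (147 = 21·7, 168 = 21·8), every Z-linear combination of 147 and 168 is divisible by 21, so (147, 168) ⊆ (21). Therefore (147, 168) = (21), d = 21.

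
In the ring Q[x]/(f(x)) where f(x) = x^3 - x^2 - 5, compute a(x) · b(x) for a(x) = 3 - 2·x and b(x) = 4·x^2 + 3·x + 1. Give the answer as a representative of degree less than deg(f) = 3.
a · b ≡ -2·x^2 + 7·x - 37 (mod f(x))

First multiply in Q[x] without reducing: a · b = -8·x^3 + 6·x^2 + 7·x + 3. Now divide by f(x) = x^3 - x^2 - 5, eliminating the leading term at each step:
  leading term -8·x^3: subtract (-8)·f(x) = -8·x^3 + 8·x^2 + 40, leaving -2·x^2 + 7·x - 37
The degree is now < 3, so this is the remainder. Hence a · b ≡ -2·x^2 + 7·x - 37 in Q[x]/(f).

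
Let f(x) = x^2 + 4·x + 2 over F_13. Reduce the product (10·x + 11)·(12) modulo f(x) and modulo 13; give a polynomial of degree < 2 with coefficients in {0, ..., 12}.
Multiply as integer polynomials: a · b = 120·x + 132. Reducing coefficients mod 13: a · b ≡ 3·x + 2. This already has degree < 2, so no reduction by f is needed. Hence a · b ≡ 3·x + 2 in F_13[x]/(f).

Final answer: a · b ≡ 3·x + 2 (mod f(x))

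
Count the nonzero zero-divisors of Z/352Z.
In Z/352Z each nonzero element is either a unit (gcd with 352 is 1) or a zero-divisor (gcd > 1). The number of units is φ(352): factorise 352 = 2^5 · 11, so φ(352) = (2^5 − 2^4) · (11 − 1) = 16 · 10 = 160. The nonzero elements number 352 − 1 = 351. Hence the nonzero zero-divisors number 351 − 160 = 191.

Final answer: Z/352Z has 191 nonzero zero-divisors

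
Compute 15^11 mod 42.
15

Use repeated squaring. Binary(11) = 1011. Walk through the bits of the exponent 11 left-to-right: at each bit after the leading one, square the running value, then multiply by 15 if the bit is 1 (always reducing mod 42):
  bit 1 = 1 (leading): start with 15.
  bit 2 = 0: square 15^2 = 225 ≡ 15 (mod 42).
  bit 3 = 1: square 15^2 = 225 ≡ 15; bit is 1, so multiply 15·15 = 225 ≡ 15 (mod 42).
  bit 4 = 1: square 15^2 = 225 ≡ 15; bit is 1, so multiply 15·15 = 225 ≡ 15 (mod 42).
Final value: 15^11 ≡ 15 (mod 42).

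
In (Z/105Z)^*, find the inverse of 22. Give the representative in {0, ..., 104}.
22^(−1) ≡ 43 (mod 105)

Apply the extended Euclidean algorithm to (105, 22), tracking rows (r, s, t) with s·105 + t·22 = r. Each division r_prev = q·r_cur + r_new produces the new row as (previous row) − q·(current row):
  row A: (105, 1, 0)   [1·105 + 0·22 = 105]
  row B: (22, 0, 1)   [0·105 + 1·22 = 22]
  105 = 4·22 + 17   → row C = row A − 4·row B = (17, 1, −4)   [check: 1·105 − 4·22 = 17]
  22 = 1·17 + 5   → row D = row B − 1·row C = (5, −1, 5)   [check: −1·105 + 5·22 = 5]
  17 = 3·5 + 2   → row E = row C − 3·row D = (2, 4, −19)   [check: 4·105 − 19·22 = 2]
  5 = 2·2 + 1   → row F = row D − 2·row E = (1, −9, 43)   [check: −9·105 + 43·22 = 1]
  2 = 2·1 + 0   → remainder 0, stop. gcd = 1 (last nonzero row F).
The gcd is 1, so 22 is invertible mod 105. The last nonzero row gives −9·105 + 43·22 = 1, so t = 43. So 22^(−1) ≡ 43 (mod 105). Verify: 22 · 43 = 946 ≡ 1 (mod 105). ✓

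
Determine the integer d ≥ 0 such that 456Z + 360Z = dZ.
In the PID Z, (a, b) is generated by gcd(a, b). Compute gcd(456, 360) with the extended Euclidean algorithm, tracking rows (r, s, t) with s·456 + t·360 = r:
  row A: (456, 1, 0)   [1·456 + 0·360 = 456]
  row B: (360, 0, 1)   [0·456 + 1·360 = 360]
  456 = 1·360 + 96   → row C = row A − 1·row B = (96, 1, −1)   [check: 1·456 − 1·360 = 96]
  360 = 3·96 + 72   → row D = row B − 3·row C = (72, −3, 4)   [check: −3·456 + 4·360 = 72]
  96 = 1·72 + 24   → row E = row C − 1·row D = (24, 4, −5)   [check: 4·456 − 5·360 = 24]
  72 = 3·24 + 0   → remainder 0, stop. gcd = 24 (last nonzero row E).
So gcd(456, 360) = 24, with Bézout identity 4·456 − 5·360 = 24. Containment (⊇): the Bézout identity exhibits 24 as an element of (456, 360), giving (24) ⊆ (456, 360). Containment (⊆): since 24 | 456 and 24 | 360 (456 = 24·19, 360 = 24·15), every Z-linear combination of 456 and 360 is divisible by 24, so (456, 360) ⊆ (24). Therefore (456, 360) = (24), d = 24.

Final answer: (456, 360) = (24); d = 24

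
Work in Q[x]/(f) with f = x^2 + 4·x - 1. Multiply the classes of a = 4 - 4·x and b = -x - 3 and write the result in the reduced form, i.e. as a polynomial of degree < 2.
First multiply in Q[x] without reducing: a · b = 4·x^2 + 8·x - 12. Now divide by f(x) = x^2 + 4·x - 1, eliminating the leading term at each step:
  leading term 4·x^2: subtract (4)·f(x) = 4·x^2 + 16·x - 4, leaving -8·x - 8
The degree is now < 2, so this is the remainder. Hence a · b ≡ -8·x - 8 in Q[x]/(f).

Final answer: a · b ≡ -8·x - 8 (mod f(x))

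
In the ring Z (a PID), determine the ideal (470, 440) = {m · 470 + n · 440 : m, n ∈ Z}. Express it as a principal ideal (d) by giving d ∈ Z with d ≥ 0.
(470, 440) = (10); d = 10

In the PID Z, (a, b) is generated by gcd(a, b). Compute gcd(470, 440) with the extended Euclidean algorithm, tracking rows (r, s, t) with s·470 + t·440 = r:
  row A: (470, 1, 0)   [1·470 + 0·440 = 470]
  row B: (440, 0, 1)   [0·470 + 1·440 = 440]
  470 = 1·440 + 30   → row C = row A − 1·row B = (30, 1, −1)   [check: 1·470 − 1·440 = 30]
  440 = 14·30 + 20   → row D = row B − 14·row C = (20, −14, 15)   [check: −14·470 + 15·440 = 20]
  30 = 1·20 + 10   → row E = row C − 1·row D = (10, 15, −16)   [check: 15·470 − 16·440 = 10]
  20 = 2·10 + 0   → remainder 0, stop. gcd = 10 (last nonzero row E).
So gcd(470, 440) = 10, with Bézout identity 15·470 − 16·440 = 10. Containment (⊇): the Bézout identity exhibits 10 as an element of (470, 440), giving (10) ⊆ (470, 440). Containment (⊆): since 10 | 470 and 10 | 440 (470 = 10·47, 440 = 10·44), every Z-linear combination of 470 and 440 is divisible by 10, so (470, 440) ⊆ (10). Therefore (470, 440) = (10), d = 10.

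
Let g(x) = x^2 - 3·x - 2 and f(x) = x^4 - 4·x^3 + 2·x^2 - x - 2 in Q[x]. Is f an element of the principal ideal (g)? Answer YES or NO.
YES

In Q[x] the ideal (g) consists of all multiples of g, so f ∈ (g) iff g | f, i.e. iff the remainder of f on division by g is 0. Divide f by g (g is monic, so eliminate the leading term of the running remainder at each step):
  leading term x^4: subtract (x^2)·g(x) = x^4 - 3·x^3 - 2·x^2, leaving -x^3 + 4·x^2 - x - 2
  leading term -x^3: subtract (-x)·g(x) = -x^3 + 3·x^2 + 2·x, leaving x^2 - 3·x - 2
  leading term x^2: subtract (1)·g(x) = x^2 - 3·x - 2, leaving 0
The remainder is 0, so f(x) = g(x) · h(x) with h(x) = x^2 - x + 1. Hence g | f, i.e. f ∈ (g).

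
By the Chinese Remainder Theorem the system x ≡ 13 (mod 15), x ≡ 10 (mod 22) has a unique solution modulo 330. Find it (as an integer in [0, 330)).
x ≡ 208 (mod 330); the representative in [0, 330) is 208

The moduli 15, 22 are pairwise coprime, so by the CRT there is a unique solution mod 15·22 = 330.
Solve by successive substitution. Start with x ≡ 13 (mod 15).
  Combine with x ≡ 10 (mod 22): write x = 13 + 15·t and require 13 + 15·t ≡ 10 (mod 22), i.e. 15·t ≡ 10 − 13 ≡ 19 (mod 22). Since 15^(−1) ≡ 3 (mod 22), t ≡ 3·19 ≡ 13 (mod 22). So x ≡ 13 + 15·13 = 208 (mod 330).
Unique solution in [0, 330): x = 208.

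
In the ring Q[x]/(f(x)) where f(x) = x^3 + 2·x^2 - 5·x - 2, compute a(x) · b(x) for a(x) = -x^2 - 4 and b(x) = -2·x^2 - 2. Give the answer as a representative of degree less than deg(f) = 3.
First multiply in Q[x] without reducing: a · b = 2·x^4 + 10·x^2 + 8. Now divide by f(x) = x^3 + 2·x^2 - 5·x - 2, eliminating the leading term at each step:
  leading term 2·x^4: subtract (2·x)·f(x) = 2·x^4 + 4·x^3 - 10·x^2 - 4·x, leaving -4·x^3 + 20·x^2 + 4·x + 8
  leading term -4·x^3: subtract (-4)·f(x) = -4·x^3 - 8·x^2 + 20·x + 8, leaving 28·x^2 - 16·x
The degree is now < 3, so this is the remainder. Hence a · b ≡ 28·x^2 - 16·x in Q[x]/(f).

Final answer: a · b ≡ 28·x^2 - 16·x (mod f(x))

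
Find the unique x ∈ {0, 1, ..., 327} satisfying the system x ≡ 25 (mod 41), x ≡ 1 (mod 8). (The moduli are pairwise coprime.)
The moduli 41, 8 are pairwise coprime, so by the CRT there is a unique solution mod 41·8 = 328.
Solve by successive substitution. Start with x ≡ 25 (mod 41).
  Combine with x ≡ 1 (mod 8): write x = 25 + 41·t and require 25 + 41·t ≡ 1 (mod 8), i.e. 41·t ≡ 1 − 25 ≡ 0 (mod 8). Since 41^(−1) ≡ 1 (mod 8) (41 ≡ 1 (mod 8)), t ≡ 1·0 ≡ 0 (mod 8). So x ≡ 25 + 41·0 = 25 (mod 328).
Unique solution in [0, 328): x = 25.

Final answer: x ≡ 25 (mod 328); the representative in [0, 328) is 25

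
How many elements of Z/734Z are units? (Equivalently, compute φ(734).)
Z/734Z has φ(734) = 366 units

An element a ∈ Z/734Z is a unit iff gcd(a, 734) = 1, so the number of units is φ(734). φ is multiplicative, with φ(p^e) = p^e − p^(e−1). Factorise 734 = 2 · 367. Then
  φ(734) = (2 − 1) · (367 − 1) = 1 · 366 = 366.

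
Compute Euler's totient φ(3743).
φ(3743) = 3528

φ is multiplicative, with φ(p^e) = p^e − p^(e−1). Factorise 3743 = 19 · 197. Then
  φ(3743) = (19 − 1) · (197 − 1) = 18 · 196 = 3528.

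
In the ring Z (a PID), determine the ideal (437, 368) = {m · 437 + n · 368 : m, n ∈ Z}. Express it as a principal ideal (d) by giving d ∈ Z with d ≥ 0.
(437, 368) = (23); d = 23

In the PID Z, (a, b) is generated by gcd(a, b). Compute gcd(437, 368) with the extended Euclidean algorithm, tracking rows (r, s, t) with s·437 + t·368 = r:
  row A: (437, 1, 0)   [1·437 + 0·368 = 437]
  row B: (368, 0, 1)   [0·437 + 1·368 = 368]
  437 = 1·368 + 69   → row C = row A − 1·row B = (69, 1, −1)   [check: 1·437 − 1·368 = 69]
  368 = 5·69 + 23   → row D = row B − 5·row C = (23, −5, 6)   [check: −5·437 + 6·368 = 23]
  69 = 3·23 + 0   → remainder 0, stop. gcd = 23 (last nonzero row D).
So gcd(437, 368) = 23, with Bézout identity −5·437 + 6·368 = 23. Containment (⊇): the Bézout identity exhibits 23 as an element of (437, 368), giving (23) ⊆ (437, 368). Containment (⊆): since 23 | 437 and 23 | 368 (437 = 23·19, 368 = 23·16), every Z-linear combination of 437 and 368 is divisible by 23, so (437, 368) ⊆ (23). Therefore (437, 368) = (23), d = 23.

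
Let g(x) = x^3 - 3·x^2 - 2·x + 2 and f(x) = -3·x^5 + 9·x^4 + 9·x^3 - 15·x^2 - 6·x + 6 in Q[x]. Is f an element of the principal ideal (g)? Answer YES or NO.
In Q[x] the ideal (g) consists of all multiples of g, so f ∈ (g) iff g | f, i.e. iff the remainder of f on division by g is 0. Divide f by g (g is monic, so eliminate the leading term of the running remainder at each step):
  leading term -3·x^5: subtract (-3·x^2)·g(x) = -3·x^5 + 9·x^4 + 6·x^3 - 6·x^2, leaving 3·x^3 - 9·x^2 - 6·x + 6
  leading term 3·x^3: subtract (3)·g(x) = 3·x^3 - 9·x^2 - 6·x + 6, leaving 0
The remainder is 0, so f(x) = g(x) · h(x) with h(x) = 3 - 3·x^2. Hence g | f, i.e. f ∈ (g).

Final answer: YES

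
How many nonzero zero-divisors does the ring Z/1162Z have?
Z/1162Z has 669 nonzero zero-divisors

In Z/1162Z each nonzero element is either a unit (gcd with 1162 is 1) or a zero-divisor (gcd > 1). The number of units is φ(1162): factorise 1162 = 2 · 7 · 83, so φ(1162) = (2 − 1) · (7 − 1) · (83 − 1) = 1 · 6 · 82 = 492. The nonzero elements number 1162 − 1 = 1161. Hence the nonzero zero-divisors number 1161 − 492 = 669.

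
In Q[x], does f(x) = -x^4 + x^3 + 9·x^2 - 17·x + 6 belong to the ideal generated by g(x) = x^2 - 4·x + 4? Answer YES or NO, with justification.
In Q[x] the ideal (g) consists of all multiples of g, so f ∈ (g) iff g | f, i.e. iff the remainder of f on division by g is 0. Divide f by g (g is monic, so eliminate the leading term of the running remainder at each step):
  leading term -x^4: subtract (-x^2)·g(x) = -x^4 + 4·x^3 - 4·x^2, leaving -3·x^3 + 13·x^2 - 17·x + 6
  leading term -3·x^3: subtract (-3·x)·g(x) = -3·x^3 + 12·x^2 - 12·x, leaving x^2 - 5·x + 6
  leading term x^2: subtract (1)·g(x) = x^2 - 4·x + 4, leaving 2 - x
The remainder r(x) = 2 - x ≠ 0 (and deg r < deg g), so g ∤ f, i.e. f ∉ (g).

Final answer: NO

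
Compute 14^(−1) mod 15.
Apply the extended Euclidean algorithm to (15, 14), tracking rows (r, s, t) with s·15 + t·14 = r. Each division r_prev = q·r_cur + r_new produces the new row as (previous row) − q·(current row):
  row A: (15, 1, 0)   [1·15 + 0·14 = 15]
  row B: (14, 0, 1)   [0·15 + 1·14 = 14]
  15 = 1·14 + 1   → row C = row A − 1·row B = (1, 1, −1)   [check: 1·15 − 1·14 = 1]
  14 = 14·1 + 0   → remainder 0, stop. gcd = 1 (last nonzero row C).
The gcd is 1, so 14 is invertible mod 15. The last nonzero row gives 1·15 − 1·14 = 1, so t = −1. So 14^(−1) ≡ −1 ≡ 14 (mod 15). Verify: 14 · 14 = 196 ≡ 1 (mod 15). ✓

Final answer: 14^(−1) ≡ 14 (mod 15)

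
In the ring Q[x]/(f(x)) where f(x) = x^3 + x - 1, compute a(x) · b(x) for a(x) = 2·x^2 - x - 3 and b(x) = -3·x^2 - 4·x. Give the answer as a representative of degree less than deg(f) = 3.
a · b ≡ 19·x^2 + 11·x - 5 (mod f(x))

First multiply in Q[x] without reducing: a · b = -6·x^4 - 5·x^3 + 13·x^2 + 12·x. Now divide by f(x) = x^3 + x - 1, eliminating the leading term at each step:
  leading term -6·x^4: subtract (-6·x)·f(x) = -6·x^4 - 6·x^2 + 6·x, leaving -5·x^3 + 19·x^2 + 6·x
  leading term -5·x^3: subtract (-5)·f(x) = -5·x^3 - 5·x + 5, leaving 19·x^2 + 11·x - 5
The degree is now < 3, so this is the remainder. Hence a · b ≡ 19·x^2 + 11·x - 5 in Q[x]/(f).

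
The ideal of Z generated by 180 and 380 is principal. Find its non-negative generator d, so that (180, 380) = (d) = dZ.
(180, 380) = (20); d = 20

In the PID Z, (a, b) is generated by gcd(a, b). Compute gcd(380, 180) with the extended Euclidean algorithm, tracking rows (r, s, t) with s·380 + t·180 = r:
  row A: (380, 1, 0)   [1·380 + 0·180 = 380]
  row B: (180, 0, 1)   [0·380 + 1·180 = 180]
  380 = 2·180 + 20   → row C = row A − 2·row B = (20, 1, −2)   [check: 1·380 − 2·180 = 20]
  180 = 9·20 + 0   → remainder 0, stop. gcd = 20 (last nonzero row C).
So gcd(180, 380) = 20, with Bézout identity 1·380 − 2·180 = 20. Containment (⊇): the Bézout identity exhibits 20 as an element of (180, 380), giving (20) ⊆ (180, 380). Containment (⊆): since 20 | 180 and 20 | 380 (180 = 20·9, 380 = 20·19), every Z-linear combination of 180 and 380 is divisible by 20, so (180, 380) ⊆ (20). Therefore (180, 380) = (20), d = 20.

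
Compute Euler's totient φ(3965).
φ is multiplicative, with φ(p^e) = p^e − p^(e−1). Factorise 3965 = 5 · 13 · 61. Then
  φ(3965) = (5 − 1) · (13 − 1) · (61 − 1) = 4 · 12 · 60 = 2880.

Final answer: φ(3965) = 2880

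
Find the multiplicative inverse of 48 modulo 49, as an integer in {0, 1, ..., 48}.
48^(−1) ≡ 48 (mod 49)

Apply the extended Euclidean algorithm to (49, 48), tracking rows (r, s, t) with s·49 + t·48 = r. Each division r_prev = q·r_cur + r_new produces the new row as (previous row) − q·(current row):
  row A: (49, 1, 0)   [1·49 + 0·48 = 49]
  row B: (48, 0, 1)   [0·49 + 1·48 = 48]
  49 = 1·48 + 1   → row C = row A − 1·row B = (1, 1, −1)   [check: 1·49 − 1·48 = 1]
  48 = 48·1 + 0   → remainder 0, stop. gcd = 1 (last nonzero row C).
The gcd is 1, so 48 is invertible mod 49. The last nonzero row gives 1·49 − 1·48 = 1, so t = −1. So 48^(−1) ≡ −1 ≡ 48 (mod 49). Verify: 48 · 48 = 2304 ≡ 1 (mod 49). ✓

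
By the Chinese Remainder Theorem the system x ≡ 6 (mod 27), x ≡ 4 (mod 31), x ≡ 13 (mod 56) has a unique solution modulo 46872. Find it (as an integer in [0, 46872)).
x ≡ 9645 (mod 46872); the representative in [0, 46872) is 9645

The moduli 27, 31, 56 are pairwise coprime, so by the CRT there is a unique solution mod 27·31·56 = 46872.
Solve by successive substitution. Start with x ≡ 6 (mod 27).
  Combine with x ≡ 4 (mod 31): write x = 6 + 27·t and require 6 + 27·t ≡ 4 (mod 31), i.e. 27·t ≡ 4 − 6 ≡ 29 (mod 31). Since 27^(−1) ≡ 23 (mod 31), t ≡ 23·29 ≡ 16 (mod 31). So x ≡ 6 + 27·16 = 438 (mod 837).
  Combine with x ≡ 13 (mod 56): write x = 438 + 837·t and require 438 + 837·t ≡ 13 (mod 56), i.e. 837·t ≡ 13 − 438 ≡ 23 (mod 56). Since 837^(−1) ≡ 37 (mod 56) (837 ≡ 53 (mod 56)), t ≡ 37·23 ≡ 11 (mod 56). So x ≡ 438 + 837·11 = 9645 (mod 46872).
Unique solution in [0, 46872): x = 9645.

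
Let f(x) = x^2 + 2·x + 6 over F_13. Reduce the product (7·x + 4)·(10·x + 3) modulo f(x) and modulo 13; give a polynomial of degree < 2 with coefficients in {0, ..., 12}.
a · b ≡ 12·x + 8 (mod f(x))

Multiply as integer polynomials: a · b = 70·x^2 + 61·x + 12. Reducing coefficients mod 13: a · b ≡ 5·x^2 + 9·x + 12. Now divide by f(x) = x^2 + 2·x + 6 in F_13[x], eliminating the leading term at each step:
  leading term 5·x^2: subtract (5)·f(x) = 5·x^2 + 10·x + 4, leaving 12·x + 8 (coefficients mod 13)
The degree is now < 2, so this is the remainder. Hence a · b ≡ 12·x + 8 in F_13[x]/(f).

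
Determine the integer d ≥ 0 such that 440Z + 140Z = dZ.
(440, 140) = (20); d = 20

In the PID Z, (a, b) is generated by gcd(a, b). Compute gcd(440, 140) with the extended Euclidean algorithm, tracking rows (r, s, t) with s·440 + t·140 = r:
  row A: (440, 1, 0)   [1·440 + 0·140 = 440]
  row B: (140, 0, 1)   [0·440 + 1·140 = 140]
  440 = 3·140 + 20   → row C = row A − 3·row B = (20, 1, −3)   [check: 1·440 − 3·140 = 20]
  140 = 7·20 + 0   → remainder 0, stop. gcd = 20 (last nonzero row C).
So gcd(440, 140) = 20, with Bézout identity 1·440 − 3·140 = 20. Containment (⊇): the Bézout identity exhibits 20 as an element of (440, 140), giving (20) ⊆ (440, 140). Containment (⊆): since 20 | 440 and 20 | 140 (440 = 20·22, 140 = 20·7), every Z-linear combination of 440 and 140 is divisible by 20, so (440, 140) ⊆ (20). Therefore (440, 140) = (20), d = 20.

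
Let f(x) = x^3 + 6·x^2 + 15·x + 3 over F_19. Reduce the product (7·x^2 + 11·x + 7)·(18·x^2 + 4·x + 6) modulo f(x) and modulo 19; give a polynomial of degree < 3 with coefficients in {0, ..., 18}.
a · b ≡ x^2 + 9·x + 17 (mod f(x))

Multiply as integer polynomials: a · b = 126·x^4 + 226·x^3 + 212·x^2 + 94·x + 42. Reducing coefficients mod 19: a · b ≡ 12·x^4 + 17·x^3 + 3·x^2 + 18·x + 4. Now divide by f(x) = x^3 + 6·x^2 + 15·x + 3 in F_19[x], eliminating the leading term at each step:
  leading term 12·x^4: subtract (12·x)·f(x) = 12·x^4 + 15·x^3 + 9·x^2 + 17·x, leaving 2·x^3 + 13·x^2 + x + 4 (coefficients mod 19)
  leading term 2·x^3: subtract (2)·f(x) = 2·x^3 + 12·x^2 + 11·x + 6, leaving x^2 + 9·x + 17 (coefficients mod 19)
The degree is now < 3, so this is the remainder. Hence a · b ≡ x^2 + 9·x + 17 in F_19[x]/(f).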